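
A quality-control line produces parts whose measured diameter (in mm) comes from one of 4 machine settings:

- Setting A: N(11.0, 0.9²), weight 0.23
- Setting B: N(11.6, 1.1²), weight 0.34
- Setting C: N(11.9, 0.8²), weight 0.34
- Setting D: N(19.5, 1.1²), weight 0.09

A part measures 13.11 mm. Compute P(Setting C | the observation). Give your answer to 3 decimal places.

0.497

By Bayes' theorem, P(k | x) = P(Z=k) f_k(x) / Σ_j P(Z=j) f_j(x).
Normal densities:
  f_A = (1/(0.9·√(2π)))·exp(−(13.11−11.0)²/(2·0.9²)) = 0.443269·exp(-2.74821) = 0.028388
  f_B = (1/(1.1·√(2π)))·exp(−(13.11−11.6)²/(2·1.1²)) = 0.362675·exp(-0.94219) = 0.141361
  f_C = (1/(0.8·√(2π)))·exp(−(13.11−11.9)²/(2·0.8²)) = 0.498678·exp(-1.14383) = 0.158877
  f_D = (1/(1.1·√(2π)))·exp(−(13.11−19.5)²/(2·1.1²)) = 0.362675·exp(-16.87277) = 1.70517e-08
Prior × likelihood for each component:
  P(Z=A)·f_A = 0.23 × 0.028388 = 0.00652925
  P(Z=B)·f_B = 0.34 × 0.141361 = 0.0480627
  P(Z=C)·f_C = 0.34 × 0.158877 = 0.0540183
  P(Z=D)·f_D = 0.09 × 1.70517e-08 = 1.53465e-09
Normaliser: 0.00652925 + 0.0480627 + 0.0540183 + 1.53465e-09 = 0.10861
P(Setting C | x) = 0.0540183 / 0.10861 ≈ 0.497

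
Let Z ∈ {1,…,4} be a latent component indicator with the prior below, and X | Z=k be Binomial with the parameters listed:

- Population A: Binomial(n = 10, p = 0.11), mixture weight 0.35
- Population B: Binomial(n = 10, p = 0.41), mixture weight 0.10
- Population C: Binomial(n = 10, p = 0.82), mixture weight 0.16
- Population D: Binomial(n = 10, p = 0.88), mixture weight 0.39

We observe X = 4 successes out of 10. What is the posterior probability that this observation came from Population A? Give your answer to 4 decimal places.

P(component k | x) = P(Z=k)·f_k(x) / marginal(x), where marginal(x) = Σ_j P(Z=j)·f_j(x).
Component likelihoods at x = 4 successes out of 10:
  p_A = 0.0152802
  p_B = 0.250303
  p_C = 0.00322931
  p_D = 0.000376043
Weight by the priors:
  P(Z=A)·p_A = 0.35 × 0.0152802 = 0.00534808
  P(Z=B)·p_B = 0.10 × 0.250303 = 0.0250303
  P(Z=C)·p_C = 0.16 × 0.00322931 = 0.00051669
  P(Z=D)·p_D = 0.39 × 0.000376043 = 0.000146657
Sum: 0.00534808 + 0.0250303 + 0.00051669 + 0.000146657 = 0.0310418
Responsibility of Population A: 0.00534808 / 0.0310418 ≈ 0.1723

0.1723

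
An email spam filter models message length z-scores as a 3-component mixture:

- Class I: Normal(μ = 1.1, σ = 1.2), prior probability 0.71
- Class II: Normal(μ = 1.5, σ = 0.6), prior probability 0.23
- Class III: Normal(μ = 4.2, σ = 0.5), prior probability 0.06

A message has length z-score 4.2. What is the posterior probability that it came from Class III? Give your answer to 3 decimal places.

0.851

By Bayes' theorem, P(k | x) = P(Z=k) f_k(x) / Σ_j P(Z=j) f_j(x).
Evaluate each component's likelihood at the observed value:
  f_I = 0.0118188
  f_II = 2.66396e-05
  f_III = 0.797885
Weight by the priors:
  P(Z=I)·f_I = 0.71 × 0.0118188 = 0.00839133
  P(Z=II)·f_II = 0.23 × 2.66396e-05 = 6.1271e-06
  P(Z=III)·f_III = 0.06 × 0.797885 = 0.0478731
Denominator: 0.00839133 + 6.1271e-06 + 0.0478731 = 0.0562705
P(Class III | x) = 0.0478731 / 0.0562705 ≈ 0.851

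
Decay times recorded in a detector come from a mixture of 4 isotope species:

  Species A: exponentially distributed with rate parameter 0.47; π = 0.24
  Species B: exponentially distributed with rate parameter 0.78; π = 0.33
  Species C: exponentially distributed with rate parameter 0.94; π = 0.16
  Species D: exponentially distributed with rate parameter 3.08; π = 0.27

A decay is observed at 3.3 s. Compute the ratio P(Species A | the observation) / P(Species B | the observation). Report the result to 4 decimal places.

The posterior odds equal the prior odds times the likelihood ratio: (π_i/π_j)·(f_i(x)/f_j(x)).
Exponential densities:
  L_A = 0.0996568
  L_B = 0.0594594
  L_C = 0.0422616
  L_D = 0.000118681
Posterior odds = (π_A·L_A) / (π_B·L_B) = (0.24·0.0996568) / (0.33·0.0594594) = 0.0239176 / 0.0196216 ≈ 1.2189

1.2189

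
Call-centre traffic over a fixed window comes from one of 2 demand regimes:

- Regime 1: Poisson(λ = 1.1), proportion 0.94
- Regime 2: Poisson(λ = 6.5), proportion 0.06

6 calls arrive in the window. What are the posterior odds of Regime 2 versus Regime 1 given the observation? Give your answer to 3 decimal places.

12.273

Only the two components matter; the odds are (π_i f_i(x)) / (π_j f_j(x)).
Evaluate each component's likelihood at the observed value:
  p_1 = 0.00081903
  p_2 = 0.157483
Odds = (0.06/0.94) × (0.157483/0.00081903) = 0.0638298 × 192.28 ≈ 12.273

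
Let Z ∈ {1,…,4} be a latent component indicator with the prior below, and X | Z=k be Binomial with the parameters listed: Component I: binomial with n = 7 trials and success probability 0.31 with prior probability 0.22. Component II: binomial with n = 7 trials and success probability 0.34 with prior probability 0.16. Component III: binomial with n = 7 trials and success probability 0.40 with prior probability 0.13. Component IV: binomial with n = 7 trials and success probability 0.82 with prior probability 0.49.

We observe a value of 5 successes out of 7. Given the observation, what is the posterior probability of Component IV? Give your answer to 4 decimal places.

The responsibility of component k is P(Z=k) f_k(x) divided by Σ_j P(Z=j) f_j(x).
Component likelihoods at x = 5 successes out of 7:
  f_I = 0.0286237
  f_II = 0.0415625
  f_III = 0.0774144
  f_IV = 0.252251
Weight by the priors:
  P(Z=I)·f_I = 0.22 × 0.0286237 = 0.00629722
  P(Z=II)·f_II = 0.16 × 0.0415625 = 0.00665
  P(Z=III)·f_III = 0.13 × 0.0774144 = 0.0100639
  P(Z=IV)·f_IV = 0.49 × 0.252251 = 0.123603
Sum: 0.00629722 + 0.00665 + 0.0100639 + 0.123603 = 0.146614
So the posterior for Component IV is 0.123603 / 0.146614 ≈ 0.8431.

0.8431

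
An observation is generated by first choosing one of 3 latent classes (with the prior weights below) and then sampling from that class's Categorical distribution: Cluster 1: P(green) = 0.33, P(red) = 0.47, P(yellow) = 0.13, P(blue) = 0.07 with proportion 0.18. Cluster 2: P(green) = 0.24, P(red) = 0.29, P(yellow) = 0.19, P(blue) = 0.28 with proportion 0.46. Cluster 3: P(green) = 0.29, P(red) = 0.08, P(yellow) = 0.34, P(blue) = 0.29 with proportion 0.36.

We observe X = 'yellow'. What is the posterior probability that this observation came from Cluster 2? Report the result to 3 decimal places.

By Bayes' theorem, P(k | x) = π_k f_k(x) / Σ_j π_j f_j(x).
Evaluate each component's likelihood at the observed value:
  f_1 = 0.13
  f_2 = 0.19
  f_3 = 0.34
Multiply by the mixture weights:
  π_1·f_1 = 0.18 × 0.13 = 0.0234
  π_2·f_2 = 0.46 × 0.19 = 0.0874
  π_3·f_3 = 0.36 × 0.34 = 0.1224
Normaliser: 0.0234 + 0.0874 + 0.1224 = 0.2332
P(Cluster 2 | the observation) ≈ 0.375

0.375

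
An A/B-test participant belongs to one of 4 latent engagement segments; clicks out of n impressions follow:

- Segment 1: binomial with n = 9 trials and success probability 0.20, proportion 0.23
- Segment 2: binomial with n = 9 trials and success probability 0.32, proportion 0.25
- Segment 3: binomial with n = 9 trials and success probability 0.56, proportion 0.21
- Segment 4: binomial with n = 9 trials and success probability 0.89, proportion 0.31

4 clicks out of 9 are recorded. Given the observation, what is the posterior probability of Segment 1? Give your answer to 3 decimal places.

0.143

Posterior ∝ prior × likelihood, so P(k | x) ∝ π_k f_k(x); normalise over all components.
Evaluate each component's likelihood at the observed value:
  f_1 = C(9,4)·0.20^4·0.80^5 = 126·0.0016·0.32768 = 0.0660603
  f_2 = C(9,4)·0.32^4·0.68^5 = 126·0.0104858·0.145393 = 0.192095
  f_3 = C(9,4)·0.56^4·0.44^5 = 126·0.098345·0.0164916 = 0.204355
  f_4 = C(9,4)·0.89^4·0.11^5 = 126·0.627422·1.61051e-05 = 0.00127319
Prior × likelihood for each component:
  π_1·f_1 = 0.23 × 0.0660603 = 0.0151939
  π_2·f_2 = 0.25 × 0.192095 = 0.0480236
  π_3·f_3 = 0.21 × 0.204355 = 0.0429146
  π_4·f_4 = 0.31 × 0.00127319 = 0.00039469
Sum: 0.0151939 + 0.0480236 + 0.0429146 + 0.00039469 = 0.106527
So the posterior for Segment 1 is 0.0151939 / 0.106527 ≈ 0.143.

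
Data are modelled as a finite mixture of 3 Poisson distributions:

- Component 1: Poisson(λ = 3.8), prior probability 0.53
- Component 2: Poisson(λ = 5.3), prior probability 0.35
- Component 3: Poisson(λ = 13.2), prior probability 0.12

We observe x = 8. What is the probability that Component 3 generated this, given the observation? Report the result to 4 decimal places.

Apply Bayes' rule: the posterior for each component is proportional to its prior times its likelihood at x.
Evaluate each component's likelihood at the observed value:
  p_1 = e^(−3.8)·3.8^8/8! = 0.0241229
  p_2 = e^(−5.3)·5.3^8/8! = 0.0770772
  p_3 = e^(−13.2)·13.2^8/8! = 0.0423042
Unnormalised posteriors:
  π_1·p_1 = 0.53 × 0.0241229 = 0.0127851
  π_2·p_2 = 0.35 × 0.0770772 = 0.026977
  π_3·p_3 = 0.12 × 0.0423042 = 0.00507651
Marginal: 0.0127851 + 0.026977 + 0.00507651 = 0.0448386
Responsibility of Component 3: 0.00507651 / 0.0448386 ≈ 0.1132

0.1132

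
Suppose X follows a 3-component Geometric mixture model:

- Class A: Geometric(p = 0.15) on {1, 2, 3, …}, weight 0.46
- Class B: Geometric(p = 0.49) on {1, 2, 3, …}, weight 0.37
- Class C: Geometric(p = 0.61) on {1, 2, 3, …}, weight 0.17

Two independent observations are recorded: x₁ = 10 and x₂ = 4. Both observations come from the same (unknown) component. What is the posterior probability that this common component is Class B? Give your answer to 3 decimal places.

0.018

By Bayes' theorem, P(k | x) = w_k f_k(x) / Σ_j w_j f_j(x).
Since both observations come from the same component, the likelihood for component k is f_k(x₁)·f_k(x₂).
  f_A = [0.0347425] × [0.0921187] = 0.00320044
  f_B = [0.00114374] × [0.064999] = 7.4342e-05
  f_C = [0.000127324] × [0.0361846] = 4.60718e-06
Multiply by the mixture weights:
  w_A·f_A = 0.46 × 0.00320044 = 0.0014722
  w_B·f_B = 0.37 × 7.4342e-05 = 2.75065e-05
  w_C·f_C = 0.17 × 4.60718e-06 = 7.8322e-07
Marginal: 0.0014722 + 2.75065e-05 + 7.8322e-07 = 0.00150049
P(Class B | data) = 2.75065e-05 / 0.00150049 ≈ 0.018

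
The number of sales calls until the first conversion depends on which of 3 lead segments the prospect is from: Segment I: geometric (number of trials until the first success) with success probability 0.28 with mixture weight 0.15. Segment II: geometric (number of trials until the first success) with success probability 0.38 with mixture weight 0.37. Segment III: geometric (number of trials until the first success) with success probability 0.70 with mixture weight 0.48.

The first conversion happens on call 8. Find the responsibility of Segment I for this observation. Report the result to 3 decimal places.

P(component k | x) = π_k·f_k(x) / marginal(x), where marginal(x) = Σ_j π_j·f_j(x).
Evaluate each component's likelihood at the observed value:
  L_I = 0.0280857
  L_II = 0.0133821
  L_III = 0.00015309
Unnormalised posteriors:
  π_I·L_I = 0.15 × 0.0280857 = 0.00421286
  π_II·L_II = 0.37 × 0.0133821 = 0.00495139
  π_III·L_III = 0.48 × 0.00015309 = 7.34832e-05
Sum: 0.00421286 + 0.00495139 + 7.34832e-05 = 0.00923773
Responsibility of Segment I: 0.00421286 / 0.00923773 ≈ 0.456

0.456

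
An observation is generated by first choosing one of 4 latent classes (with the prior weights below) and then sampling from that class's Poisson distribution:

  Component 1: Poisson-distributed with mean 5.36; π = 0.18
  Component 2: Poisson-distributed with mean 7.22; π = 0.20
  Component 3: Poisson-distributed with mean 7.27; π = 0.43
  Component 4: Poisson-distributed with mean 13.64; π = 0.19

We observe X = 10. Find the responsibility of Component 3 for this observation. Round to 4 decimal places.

0.5001

Apply Bayes' rule: the posterior for each component is proportional to its prior times its likelihood at x.
Component likelihoods at x = 10:
  p_1 = e^(−5.36)·5.36^10/10! = 0.0253552
  p_2 = e^(−7.22)·7.22^10/10! = 0.0776252
  p_3 = e^(−7.27)·7.27^10/10! = 0.0791152
  p_4 = e^(−13.64)·13.64^10/10! = 0.0732157
Weight by the priors:
  π_1·p_1 = 0.18 × 0.0253552 = 0.00456393
  π_2·p_2 = 0.20 × 0.0776252 = 0.015525
  π_3·p_3 = 0.43 × 0.0791152 = 0.0340196
  π_4·p_4 = 0.19 × 0.0732157 = 0.013911
Evidence: 0.00456393 + 0.015525 + 0.0340196 + 0.013911 = 0.0680195
P(Component 3 | 10) = 0.0340196 / 0.0680195 ≈ 0.5001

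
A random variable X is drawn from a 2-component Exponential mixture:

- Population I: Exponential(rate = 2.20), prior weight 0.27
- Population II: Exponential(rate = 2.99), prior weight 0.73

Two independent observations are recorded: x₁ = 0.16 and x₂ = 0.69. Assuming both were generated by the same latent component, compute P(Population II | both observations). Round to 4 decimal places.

0.7184

Apply Bayes' rule: the posterior for each component is proportional to its prior times its likelihood at x.
Since both observations come from the same component, the likelihood for component k is f_k(x₁)·f_k(x₂).
  f_I = [1.54722] × [0.482129] = 0.745959
  f_II = [1.85312] × [0.379908] = 0.704017
Weight by the priors:
  π_I·f_I = 0.27 × 0.745959 = 0.201409
  π_II·f_II = 0.73 × 0.704017 = 0.513932
Evidence: 0.201409 + 0.513932 = 0.715341
Responsibility of Population II: 0.513932 / 0.715341 ≈ 0.7184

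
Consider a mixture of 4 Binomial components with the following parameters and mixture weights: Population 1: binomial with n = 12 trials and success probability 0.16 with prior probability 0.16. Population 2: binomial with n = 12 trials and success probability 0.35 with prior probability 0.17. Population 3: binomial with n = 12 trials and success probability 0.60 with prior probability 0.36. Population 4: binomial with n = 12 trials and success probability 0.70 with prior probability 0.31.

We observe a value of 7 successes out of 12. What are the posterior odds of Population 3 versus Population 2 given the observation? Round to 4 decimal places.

Since P(k|x) ∝ P(Z=k) f_k(x), the posterior odds are P(Z=i) f_i(x) / (P(Z=j) f_j(x)).
Binomial probabilities:
  L_1 = 0.000889122
  L_2 = 0.0591246
  L_3 = 0.22703
  L_4 = 0.158496
0.0817309 / 0.0100512 ≈ 8.1315

8.1315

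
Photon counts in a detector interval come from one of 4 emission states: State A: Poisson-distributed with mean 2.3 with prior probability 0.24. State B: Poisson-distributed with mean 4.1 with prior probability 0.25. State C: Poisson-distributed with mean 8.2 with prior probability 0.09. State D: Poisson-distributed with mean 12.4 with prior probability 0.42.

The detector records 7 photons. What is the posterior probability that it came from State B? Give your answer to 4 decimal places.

Posterior ∝ prior × likelihood, so P(k | x) ∝ π_k f_k(x); normalise over all components.
Evaluate each component's likelihood at the observed value:
  f_A = e^(−2.3)·2.3^7/7! = 0.00677309
  f_B = e^(−4.1)·4.1^7/7! = 0.0640397
  f_C = e^(−8.2)·8.2^7/7! = 0.135848
  f_D = e^(−12.4)·12.4^7/7! = 0.0368358
Unnormalised posteriors:
  π_A·f_A = 0.24 × 0.00677309 = 0.00162554
  π_B·f_B = 0.25 × 0.0640397 = 0.0160099
  π_C·f_C = 0.09 × 0.135848 = 0.0122263
  π_D·f_D = 0.42 × 0.0368358 = 0.015471
Normaliser: 0.00162554 + 0.0160099 + 0.0122263 + 0.015471 = 0.0453328
P(State B | 7 photons) ≈ 0.3532

0.3532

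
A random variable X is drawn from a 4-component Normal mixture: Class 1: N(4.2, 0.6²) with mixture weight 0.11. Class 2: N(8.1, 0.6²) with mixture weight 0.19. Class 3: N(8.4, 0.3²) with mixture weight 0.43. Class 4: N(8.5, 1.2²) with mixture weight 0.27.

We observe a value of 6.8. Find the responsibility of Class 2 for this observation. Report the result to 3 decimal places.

Posterior ∝ prior × likelihood, so P(k | x) ∝ π_k f_k(x); normalise over all components.
Normal densities:
  L_1 = (1/(0.6·√(2π)))·exp(−(6.8−4.2)²/(2·0.6²)) = 0.664904·exp(-9.38889) = 5.56181e-05
  L_2 = (1/(0.6·√(2π)))·exp(−(6.8−8.1)²/(2·0.6²)) = 0.664904·exp(-2.34722) = 0.0635877
  L_3 = (1/(0.3·√(2π)))·exp(−(6.8−8.4)²/(2·0.3²)) = 1.329808·exp(-14.22222) = 8.85434e-07
  L_4 = (1/(1.2·√(2π)))·exp(−(6.8−8.5)²/(2·1.2²)) = 0.332452·exp(-1.00347) = 0.121878
Weight by the priors:
  π_1·L_1 = 0.11 × 5.56181e-05 = 6.11799e-06
  π_2·L_2 = 0.19 × 0.0635877 = 0.0120817
  π_3·L_3 = 0.43 × 8.85434e-07 = 3.80737e-07
  π_4·L_4 = 0.27 × 0.121878 = 0.0329071
Marginal: 6.11799e-06 + 0.0120817 + 3.80737e-07 + 0.0329071 = 0.0449953
So the posterior for Class 2 is 0.0120817 / 0.0449953 ≈ 0.269.

0.269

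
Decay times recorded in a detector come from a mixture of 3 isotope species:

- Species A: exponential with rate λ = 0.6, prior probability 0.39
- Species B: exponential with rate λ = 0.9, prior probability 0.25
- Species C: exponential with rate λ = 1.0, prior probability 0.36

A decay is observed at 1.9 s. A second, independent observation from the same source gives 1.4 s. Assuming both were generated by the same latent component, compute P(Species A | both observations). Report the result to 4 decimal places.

Posterior ∝ prior × likelihood, so P(k | x) ∝ π_k f_k(x); normalise over all components.
Since both observations come from the same component, the likelihood for component k is f_k(x₁)·f_k(x₂).
  p_A = [0.6·e^(−0.6·1.9) = 0.6·e^(−1.1400) = 0.191891] × [0.259026] = 0.0497049
  p_B = [0.9·e^(−0.9·1.9) = 0.9·e^(−1.7100) = 0.162779] × [0.255289] = 0.0415557
  p_C = [1.0·e^(−1.0·1.9) = 1.0·e^(−1.9000) = 0.149569] × [0.246597] = 0.0368832
Weight by the priors:
  π_A·p_A = 0.39 × 0.0497049 = 0.0193849
  π_B·p_B = 0.25 × 0.0415557 = 0.0103889
  π_C·p_C = 0.36 × 0.0368832 = 0.0132779
Normaliser: 0.0193849 + 0.0103889 + 0.0132779 = 0.0430518
So the posterior for Species A is 0.0193849 / 0.0430518 ≈ 0.4503.

0.4503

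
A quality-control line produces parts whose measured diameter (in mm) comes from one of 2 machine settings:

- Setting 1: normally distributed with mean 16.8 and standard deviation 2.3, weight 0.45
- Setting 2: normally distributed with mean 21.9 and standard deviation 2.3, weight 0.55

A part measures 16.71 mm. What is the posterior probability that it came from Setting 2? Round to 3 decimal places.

0.088

P(component k | x) = π_k·f_k(x) / marginal(x), where marginal(x) = Σ_j π_j·f_j(x).
Component likelihoods at x = 16.71 mm:
  f_1 = (1/(2.3·√(2π)))·exp(−(16.71−16.8)²/(2·2.3²)) = 0.173453·exp(-0.00077) = 0.17332
  f_2 = (1/(2.3·√(2π)))·exp(−(16.71−21.9)²/(2·2.3²)) = 0.173453·exp(-2.54595) = 0.0135985
Weight by the priors:
  π_1·f_1 = 0.45 × 0.17332 = 0.0779942
  π_2·f_2 = 0.55 × 0.0135985 = 0.0074792
Marginal: 0.0779942 + 0.0074792 = 0.0854734
P(Setting 2 | the observation) ≈ 0.088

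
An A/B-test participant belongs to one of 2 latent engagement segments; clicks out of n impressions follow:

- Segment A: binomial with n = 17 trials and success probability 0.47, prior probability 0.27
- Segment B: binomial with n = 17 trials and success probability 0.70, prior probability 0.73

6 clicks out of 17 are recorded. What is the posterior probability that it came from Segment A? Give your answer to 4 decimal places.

The responsibility of component k is π_k f_k(x) divided by Σ_j π_j f_j(x).
Binomial probabilities:
  p_A = C(17,6)·0.47^6·0.53^11 = 12376·0.0107792·0.000926904 = 0.123652
  p_B = C(17,6)·0.70^6·0.30^11 = 12376·0.117649·1.77147e-06 = 0.0025793
Prior × likelihood for each component:
  π_A·p_A = 0.27 × 0.123652 = 0.0333861
  π_B·p_B = 0.73 × 0.0025793 = 0.00188289
Sum: 0.0333861 + 0.00188289 = 0.035269
P(Segment A | the observation) = 0.0333861 / 0.035269 ≈ 0.9466

0.9466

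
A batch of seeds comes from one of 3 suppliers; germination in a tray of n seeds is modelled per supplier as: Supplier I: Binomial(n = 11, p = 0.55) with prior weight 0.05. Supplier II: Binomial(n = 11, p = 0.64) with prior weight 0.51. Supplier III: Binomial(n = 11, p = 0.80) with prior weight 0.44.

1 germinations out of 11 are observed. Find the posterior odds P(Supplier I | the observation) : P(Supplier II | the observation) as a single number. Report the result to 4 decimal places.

Since P(k|x) ∝ π_k f_k(x), the posterior odds are π_i f_i(x) / (π_j f_j(x)).
Binomial probabilities:
  p_I = 0.00206006
  p_II = 0.000257394
  p_III = 9.0112e-07
Odds = (0.05/0.51) × (0.00206006/0.000257394) = 0.0980392 × 8.00355 ≈ 0.7847

0.7847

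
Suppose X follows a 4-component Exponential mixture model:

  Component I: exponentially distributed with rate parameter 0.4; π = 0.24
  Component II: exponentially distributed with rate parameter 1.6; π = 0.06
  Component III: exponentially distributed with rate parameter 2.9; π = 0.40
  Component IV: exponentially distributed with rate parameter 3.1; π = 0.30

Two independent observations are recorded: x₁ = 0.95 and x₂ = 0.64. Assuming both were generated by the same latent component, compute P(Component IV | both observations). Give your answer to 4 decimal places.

0.2406

By Bayes' theorem, P(k | x) = w_k f_k(x) / Σ_j w_j f_j(x).
Since both observations come from the same component, the likelihood for component k is f_k(x₁)·f_k(x₂).
  p_I = [0.4·e^(−0.4·0.95) = 0.4·e^(−0.3800) = 0.273545] × [0.309657] = 0.0847049
  p_II = [1.6·e^(−1.6·0.95) = 1.6·e^(−1.5200) = 0.349939] × [0.574649] = 0.201092
  p_III = [2.9·e^(−2.9·0.95) = 2.9·e^(−2.7550) = 0.184466] × [0.45326] = 0.0836111
  p_IV = [3.1·e^(−3.1·0.95) = 3.1·e^(−2.9450) = 0.163066] × [0.426306] = 0.0695162
Multiply by the mixture weights:
  w_I·p_I = 0.24 × 0.0847049 = 0.0203292
  w_II·p_II = 0.06 × 0.201092 = 0.0120655
  w_III·p_III = 0.40 × 0.0836111 = 0.0334445
  w_IV·p_IV = 0.30 × 0.0695162 = 0.0208549
Denominator: 0.0203292 + 0.0120655 + 0.0334445 + 0.0208549 = 0.086694
P(Component IV | x) = 0.0208549 / 0.086694 ≈ 0.2406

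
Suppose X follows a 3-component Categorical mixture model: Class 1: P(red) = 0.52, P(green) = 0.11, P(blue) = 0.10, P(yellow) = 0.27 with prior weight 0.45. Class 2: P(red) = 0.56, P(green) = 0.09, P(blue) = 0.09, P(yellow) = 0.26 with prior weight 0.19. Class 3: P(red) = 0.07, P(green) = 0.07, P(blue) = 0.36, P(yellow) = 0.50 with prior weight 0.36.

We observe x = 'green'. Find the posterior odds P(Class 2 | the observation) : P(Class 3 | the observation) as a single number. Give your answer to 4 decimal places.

Only the two components matter; the odds are (w_i f_i(x)) / (w_j f_j(x)).
Component likelihoods at x = 'green':
  f_1 = 0.11
  f_2 = 0.09
  f_3 = 0.07
Odds = (0.19/0.36) × (0.09/0.07) = 0.527778 × 1.28571 ≈ 0.6786

0.6786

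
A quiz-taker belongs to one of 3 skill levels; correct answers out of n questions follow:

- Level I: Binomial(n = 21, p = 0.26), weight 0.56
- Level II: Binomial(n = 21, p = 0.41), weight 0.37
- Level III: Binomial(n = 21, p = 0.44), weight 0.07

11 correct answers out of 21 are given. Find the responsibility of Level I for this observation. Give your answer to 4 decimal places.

Apply Bayes' rule: the posterior for each component is proportional to its prior times its likelihood at x.
Binomial probabilities:
  p_I = C(21,11)·0.26^11·0.74^10 = 352716·3.67034e-07·0.0492399 = 0.00637454
  p_II = C(21,11)·0.41^11·0.59^10 = 352716·5.50329e-05·0.00511117 = 0.0992128
  p_III = C(21,11)·0.44^11·0.56^10 = 352716·0.000119668·0.00303305 = 0.128022
Weight by the priors:
  w_I·p_I = 0.56 × 0.00637454 = 0.00356975
  w_II·p_II = 0.37 × 0.0992128 = 0.0367087
  w_III·p_III = 0.07 × 0.128022 = 0.00896155
Sum: 0.00356975 + 0.0367087 + 0.00896155 = 0.04924
So the posterior for Level I is 0.00356975 / 0.04924 ≈ 0.0725.

0.0725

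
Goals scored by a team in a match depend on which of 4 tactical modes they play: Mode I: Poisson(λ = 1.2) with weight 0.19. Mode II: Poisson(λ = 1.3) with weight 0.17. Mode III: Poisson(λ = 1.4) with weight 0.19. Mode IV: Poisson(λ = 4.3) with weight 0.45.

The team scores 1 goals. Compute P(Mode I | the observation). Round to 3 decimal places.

The responsibility of component k is π_k f_k(x) divided by Σ_j π_j f_j(x).
Component likelihoods at x = 1 goals:
  L_I = 0.361433
  L_II = 0.354291
  L_III = 0.345236
  L_IV = 0.0583448
Prior × likelihood for each component:
  π_I·L_I = 0.19 × 0.361433 = 0.0686723
  π_II·L_II = 0.17 × 0.354291 = 0.0602295
  π_III·L_III = 0.19 × 0.345236 = 0.0655948
  π_IV·L_IV = 0.45 × 0.0583448 = 0.0262552
Normaliser: 0.0686723 + 0.0602295 + 0.0655948 + 0.0262552 = 0.220752
P(Mode I | data) = 0.0686723 / 0.220752 ≈ 0.311

0.311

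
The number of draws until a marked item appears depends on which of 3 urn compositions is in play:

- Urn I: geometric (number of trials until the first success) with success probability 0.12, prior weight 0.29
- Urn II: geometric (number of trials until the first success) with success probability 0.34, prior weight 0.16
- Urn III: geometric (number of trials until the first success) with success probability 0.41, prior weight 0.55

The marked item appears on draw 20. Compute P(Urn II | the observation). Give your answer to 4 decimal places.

By Bayes' theorem, P(k | x) = π_k f_k(x) / Σ_j π_j f_j(x).
Geometric probabilities:
  p_I = 0.12·(1−0.12)^19 = 0.12·0.0881395 = 0.0105767
  p_II = 0.34·(1−0.34)^19 = 0.34·0.000372679 = 0.000126711
  p_III = 0.41·(1−0.41)^19 = 0.41·4.4278e-05 = 1.8154e-05
Multiply by the mixture weights:
  π_I·p_I = 0.29 × 0.0105767 = 0.00306726
  π_II·p_II = 0.16 × 0.000126711 = 2.02737e-05
  π_III·p_III = 0.55 × 1.8154e-05 = 9.98469e-06
Denominator: 0.00306726 + 2.02737e-05 + 9.98469e-06 = 0.00309751
P(Urn II | data) ≈ 0.0065

0.0065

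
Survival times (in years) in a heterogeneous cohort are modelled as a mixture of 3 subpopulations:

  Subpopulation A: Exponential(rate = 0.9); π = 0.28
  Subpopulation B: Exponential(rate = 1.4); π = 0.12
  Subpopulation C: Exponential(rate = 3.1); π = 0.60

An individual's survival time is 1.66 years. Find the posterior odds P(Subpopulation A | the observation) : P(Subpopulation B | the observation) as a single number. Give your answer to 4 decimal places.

3.4400

The posterior odds equal the prior odds times the likelihood ratio: (π_i/π_j)·(f_i(x)/f_j(x)).
Evaluate each component's likelihood at the observed value:
  L_A = 0.202026
  L_B = 0.137034
  L_C = 0.0180502
0.0565672 / 0.0164441 ≈ 3.4400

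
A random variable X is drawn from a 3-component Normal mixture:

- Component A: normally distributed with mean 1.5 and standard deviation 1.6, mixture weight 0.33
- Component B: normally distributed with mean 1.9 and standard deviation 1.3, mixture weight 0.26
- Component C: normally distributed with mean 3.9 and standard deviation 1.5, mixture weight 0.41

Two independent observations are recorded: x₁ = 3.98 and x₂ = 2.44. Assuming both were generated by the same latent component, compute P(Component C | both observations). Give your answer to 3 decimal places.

By Bayes' theorem, P(k | x) = P(Z=k) f_k(x) / Σ_j P(Z=j) f_j(x).
Since both observations come from the same component, the likelihood for component k is f_k(x₁)·f_k(x₂).
  f_A = [0.0750056] × [0.209817] = 0.0157374
  f_B = [0.0853237] × [0.281513] = 0.0240198
  f_C = [0.265584] × [0.165614] = 0.0439845
Prior × likelihood for each component:
  P(Z=A)·f_A = 0.33 × 0.0157374 = 0.00519336
  P(Z=B)·f_B = 0.26 × 0.0240198 = 0.00624514
  P(Z=C)·f_C = 0.41 × 0.0439845 = 0.0180336
Evidence: 0.00519336 + 0.00624514 + 0.0180336 = 0.0294721
So the posterior for Component C is 0.0180336 / 0.0294721 ≈ 0.612.

0.612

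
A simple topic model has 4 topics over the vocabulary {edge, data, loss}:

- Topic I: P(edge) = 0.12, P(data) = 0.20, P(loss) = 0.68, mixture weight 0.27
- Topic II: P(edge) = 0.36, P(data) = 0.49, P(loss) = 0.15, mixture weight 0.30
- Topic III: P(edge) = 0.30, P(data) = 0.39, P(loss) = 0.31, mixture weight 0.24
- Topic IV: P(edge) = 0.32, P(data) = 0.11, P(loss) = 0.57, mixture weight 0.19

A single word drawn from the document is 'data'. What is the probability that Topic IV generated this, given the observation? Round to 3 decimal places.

P(component k | x) = P(Z=k)·f_k(x) / marginal(x), where marginal(x) = Σ_j P(Z=j)·f_j(x).
Component likelihoods at x = 'data':
  L_I = 0.2
  L_II = 0.49
  L_III = 0.39
  L_IV = 0.11
Multiply by the mixture weights:
  P(Z=I)·L_I = 0.27 × 0.2 = 0.054
  P(Z=II)·L_II = 0.30 × 0.49 = 0.147
  P(Z=III)·L_III = 0.24 × 0.39 = 0.0936
  P(Z=IV)·L_IV = 0.19 × 0.11 = 0.0209
Evidence: 0.054 + 0.147 + 0.0936 + 0.0209 = 0.3155
So the posterior for Topic IV is 0.0209 / 0.3155 ≈ 0.066.

0.066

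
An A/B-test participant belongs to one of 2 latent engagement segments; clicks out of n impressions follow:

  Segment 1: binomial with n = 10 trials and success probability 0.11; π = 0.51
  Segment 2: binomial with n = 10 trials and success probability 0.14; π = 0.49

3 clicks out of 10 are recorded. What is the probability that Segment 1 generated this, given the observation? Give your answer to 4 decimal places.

Apply Bayes' rule: the posterior for each component is proportional to its prior times its likelihood at x.
Evaluate each component's likelihood at the observed value:
  L_1 = 0.0706463
  L_2 = 0.114566
Weight by the priors:
  π_1·L_1 = 0.51 × 0.0706463 = 0.0360296
  π_2·L_2 = 0.49 × 0.114566 = 0.0561372
Marginal: 0.0360296 + 0.0561372 = 0.0921668
P(Segment 1 | the observation) = 0.0360296 / 0.0921668 ≈ 0.3909

0.3909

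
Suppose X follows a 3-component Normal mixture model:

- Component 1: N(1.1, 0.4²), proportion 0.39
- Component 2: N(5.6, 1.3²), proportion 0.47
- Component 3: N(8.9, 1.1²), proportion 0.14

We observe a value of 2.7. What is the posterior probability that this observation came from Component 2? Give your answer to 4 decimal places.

Apply Bayes' rule: the posterior for each component is proportional to its prior times its likelihood at x.
Component likelihoods at x = 2.7:
  p_1 = (1/(0.4·√(2π)))·exp(−(2.7−1.1)²/(2·0.4²)) = 0.997356·exp(-8.00000) = 0.000334576
  p_2 = (1/(1.3·√(2π)))·exp(−(2.7−5.6)²/(2·1.3²)) = 0.306879·exp(-2.48817) = 0.02549
  p_3 = (1/(1.1·√(2π)))·exp(−(2.7−8.9)²/(2·1.1²)) = 0.362675·exp(-15.88430) = 4.582e-08
Weight by the priors:
  π_1·p_1 = 0.39 × 0.000334576 = 0.000130484
  π_2·p_2 = 0.47 × 0.02549 = 0.0119803
  π_3·p_3 = 0.14 × 4.582e-08 = 6.41479e-09
Denominator: 0.000130484 + 0.0119803 + 6.41479e-09 = 0.0121108
Responsibility of Component 2: 0.0119803 / 0.0121108 ≈ 0.9892

0.9892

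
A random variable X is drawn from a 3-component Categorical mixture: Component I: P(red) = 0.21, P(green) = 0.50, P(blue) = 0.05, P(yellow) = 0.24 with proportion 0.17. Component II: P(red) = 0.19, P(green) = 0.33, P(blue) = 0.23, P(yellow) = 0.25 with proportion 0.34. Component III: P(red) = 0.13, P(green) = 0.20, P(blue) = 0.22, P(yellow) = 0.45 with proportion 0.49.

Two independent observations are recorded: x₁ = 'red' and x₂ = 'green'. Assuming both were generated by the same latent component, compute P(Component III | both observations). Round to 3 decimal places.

Posterior ∝ prior × likelihood, so P(k | x) ∝ P(Z=k) f_k(x); normalise over all components.
Since both observations come from the same component, the likelihood for component k is f_k(x₁)·f_k(x₂).
  f_I = [0.21] × [0.5] = 0.105
  f_II = [0.19] × [0.33] = 0.0627
  f_III = [0.13] × [0.2] = 0.026
Multiply by the mixture weights:
  P(Z=I)·f_I = 0.17 × 0.105 = 0.01785
  P(Z=II)·f_II = 0.34 × 0.0627 = 0.021318
  P(Z=III)·f_III = 0.49 × 0.026 = 0.01274
Denominator: 0.01785 + 0.021318 + 0.01274 = 0.051908
So the posterior for Component III is 0.01274 / 0.051908 ≈ 0.245.

0.245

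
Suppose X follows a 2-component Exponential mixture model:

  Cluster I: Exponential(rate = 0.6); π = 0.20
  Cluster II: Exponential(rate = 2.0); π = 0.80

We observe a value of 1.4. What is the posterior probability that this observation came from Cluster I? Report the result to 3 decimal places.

The responsibility of component k is π_k f_k(x) divided by Σ_j π_j f_j(x).
Evaluate each component's likelihood at the observed value:
  L_I = 0.259026
  L_II = 0.12162
Weight by the priors:
  π_I·L_I = 0.20 × 0.259026 = 0.0518053
  π_II·L_II = 0.80 × 0.12162 = 0.0972961
Normaliser: 0.0518053 + 0.0972961 = 0.149101
So the posterior for Cluster I is 0.0518053 / 0.149101 ≈ 0.347.

0.347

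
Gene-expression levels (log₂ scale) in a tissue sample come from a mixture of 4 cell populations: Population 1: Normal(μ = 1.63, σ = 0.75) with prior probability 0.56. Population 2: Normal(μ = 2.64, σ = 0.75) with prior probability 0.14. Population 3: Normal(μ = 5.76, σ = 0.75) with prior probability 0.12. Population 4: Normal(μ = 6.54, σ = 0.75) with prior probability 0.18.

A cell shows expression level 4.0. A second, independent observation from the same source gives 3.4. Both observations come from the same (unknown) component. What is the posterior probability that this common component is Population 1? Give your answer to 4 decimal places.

0.0142

P(component k | x) = π_k·f_k(x) / marginal(x), where marginal(x) = Σ_j π_j·f_j(x).
Since both observations come from the same component, the likelihood for component k is f_k(x₁)·f_k(x₂).
  f_1 = [0.00360997] × [0.0328417] = 0.000118557
  f_2 = [0.102761] × [0.318326] = 0.0327116
  f_3 = [0.0338885] × [0.00376498] = 0.00012759
  f_4 = [0.001719] × [8.311e-05] = 1.42866e-07
Prior × likelihood for each component:
  π_1·f_1 = 0.56 × 0.000118557 = 6.63922e-05
  π_2·f_2 = 0.14 × 0.0327116 = 0.00457963
  π_3·f_3 = 0.12 × 0.00012759 = 1.53108e-05
  π_4·f_4 = 0.18 × 1.42866e-07 = 2.57159e-08
Normaliser: 6.63922e-05 + 0.00457963 + 1.53108e-05 + 2.57159e-08 = 0.00466136
P(Population 1 | x) = 6.63922e-05 / 0.00466136 ≈ 0.0142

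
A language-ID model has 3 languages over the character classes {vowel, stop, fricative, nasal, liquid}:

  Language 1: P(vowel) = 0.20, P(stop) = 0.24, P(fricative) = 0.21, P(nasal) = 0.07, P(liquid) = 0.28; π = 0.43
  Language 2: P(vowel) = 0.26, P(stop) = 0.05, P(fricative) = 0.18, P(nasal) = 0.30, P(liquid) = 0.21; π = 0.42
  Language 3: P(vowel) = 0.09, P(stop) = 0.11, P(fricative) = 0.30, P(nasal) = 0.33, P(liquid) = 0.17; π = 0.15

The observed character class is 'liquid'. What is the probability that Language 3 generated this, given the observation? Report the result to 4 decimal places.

Apply Bayes' rule: the posterior for each component is proportional to its prior times its likelihood at x.
Component likelihoods at x = 'liquid':
  f_1 = 0.28
  f_2 = 0.21
  f_3 = 0.17
Unnormalised posteriors:
  P(Z=1)·f_1 = 0.43 × 0.28 = 0.1204
  P(Z=2)·f_2 = 0.42 × 0.21 = 0.0882
  P(Z=3)·f_3 = 0.15 × 0.17 = 0.0255
Denominator: 0.1204 + 0.0882 + 0.0255 = 0.2341
P(Language 3 | 'liquid') = 0.0255 / 0.2341 ≈ 0.1089

0.1089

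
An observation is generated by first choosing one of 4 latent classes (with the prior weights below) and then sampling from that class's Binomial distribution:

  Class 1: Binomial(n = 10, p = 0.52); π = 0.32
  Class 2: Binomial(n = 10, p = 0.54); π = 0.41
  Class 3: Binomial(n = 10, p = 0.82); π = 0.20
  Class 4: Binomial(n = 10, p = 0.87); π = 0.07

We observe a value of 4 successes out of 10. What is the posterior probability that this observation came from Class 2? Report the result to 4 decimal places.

0.5330

By Bayes' theorem, P(k | x) = w_k f_k(x) / Σ_j w_j f_j(x).
Component likelihoods at x = 4 successes out of 10:
  L_1 = 0.187793
  L_2 = 0.169177
  L_3 = 0.00322931
  L_4 = 0.000580706
Prior × likelihood for each component:
  w_1·L_1 = 0.32 × 0.187793 = 0.0600939
  w_2·L_2 = 0.41 × 0.169177 = 0.0693626
  w_3·L_3 = 0.20 × 0.00322931 = 0.000645862
  w_4·L_4 = 0.07 × 0.000580706 = 4.06494e-05
Sum: 0.0600939 + 0.0693626 + 0.000645862 + 4.06494e-05 = 0.130143
P(Class 2 | data) = 0.0693626 / 0.130143 ≈ 0.5330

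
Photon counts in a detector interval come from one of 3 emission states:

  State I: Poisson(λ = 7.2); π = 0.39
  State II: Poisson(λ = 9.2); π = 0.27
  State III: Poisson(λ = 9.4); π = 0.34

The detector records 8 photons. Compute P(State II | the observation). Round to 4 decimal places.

0.2684

Apply Bayes' rule: the posterior for each component is proportional to its prior times its likelihood at x.
Evaluate each component's likelihood at the observed value:
  f_I = e^(−7.2)·7.2^8/8! = 0.133727
  f_II = e^(−9.2)·9.2^8/8! = 0.128609
  f_III = e^(−9.4)·9.4^8/8! = 0.125065
Weight by the priors:
  π_I·f_I = 0.39 × 0.133727 = 0.0521535
  π_II·f_II = 0.27 × 0.128609 = 0.0347245
  π_III·f_III = 0.34 × 0.125065 = 0.0425219
Normaliser: 0.0521535 + 0.0347245 + 0.0425219 = 0.1294
P(State II | x) ≈ 0.2684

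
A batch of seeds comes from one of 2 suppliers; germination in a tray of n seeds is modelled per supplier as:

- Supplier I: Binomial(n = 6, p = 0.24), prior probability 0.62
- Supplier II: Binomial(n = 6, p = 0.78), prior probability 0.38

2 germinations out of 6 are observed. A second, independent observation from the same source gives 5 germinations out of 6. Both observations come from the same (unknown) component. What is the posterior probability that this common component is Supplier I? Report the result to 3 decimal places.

The responsibility of component k is w_k f_k(x) divided by Σ_j w_j f_j(x).
Since both observations come from the same component, the likelihood for component k is f_k(x₁)·f_k(x₂).
  f_I = [C(6,2)·0.24^2·0.76^4 = 15·0.0576·0.333622 = 0.288249] × [0.00363096] = 0.00104662
  f_II = [C(6,2)·0.78^2·0.22^4 = 15·0.6084·0.00234256 = 0.0213782] × [0.381107] = 0.00814738
Unnormalised posteriors:
  w_I·f_I = 0.62 × 0.00104662 = 0.000648905
  w_II·f_II = 0.38 × 0.00814738 = 0.00309601
Evidence: 0.000648905 + 0.00309601 = 0.00374491
So the posterior for Supplier I is 0.000648905 / 0.00374491 ≈ 0.173.

0.173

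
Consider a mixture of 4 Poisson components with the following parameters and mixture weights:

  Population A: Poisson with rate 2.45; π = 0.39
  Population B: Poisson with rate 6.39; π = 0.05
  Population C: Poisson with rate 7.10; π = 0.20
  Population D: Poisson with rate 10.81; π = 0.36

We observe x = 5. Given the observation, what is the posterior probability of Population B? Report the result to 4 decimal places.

P(component k | x) = π_k·f_k(x) / marginal(x), where marginal(x) = Σ_j π_j·f_j(x).
Component likelihoods at x = 5:
  f_A = 0.0634787
  f_B = 0.148998
  f_C = 0.124057
  f_D = 0.0248441
Prior × likelihood for each component:
  π_A·f_A = 0.39 × 0.0634787 = 0.0247567
  π_B·f_B = 0.05 × 0.148998 = 0.00744991
  π_C·f_C = 0.20 × 0.124057 = 0.0248113
  π_D·f_D = 0.36 × 0.0248441 = 0.00894389
Evidence: 0.0247567 + 0.00744991 + 0.0248113 + 0.00894389 = 0.0659618
So the posterior for Population B is 0.00744991 / 0.0659618 ≈ 0.1129.

0.1129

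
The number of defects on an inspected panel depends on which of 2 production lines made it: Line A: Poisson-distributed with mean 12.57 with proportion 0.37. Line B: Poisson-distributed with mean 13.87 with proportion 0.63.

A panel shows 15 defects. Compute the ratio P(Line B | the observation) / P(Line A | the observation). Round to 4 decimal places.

Posterior odds = (π_i f_i(x)) / (π_j f_j(x)); the normalising sum cancels.
Evaluate each component's likelihood at the observed value:
  p_A = 0.0821198
  p_B = 0.0979451
Odds = (0.63/0.37) × (0.0979451/0.0821198) = 1.7027 × 1.19271 ≈ 2.0308

2.0308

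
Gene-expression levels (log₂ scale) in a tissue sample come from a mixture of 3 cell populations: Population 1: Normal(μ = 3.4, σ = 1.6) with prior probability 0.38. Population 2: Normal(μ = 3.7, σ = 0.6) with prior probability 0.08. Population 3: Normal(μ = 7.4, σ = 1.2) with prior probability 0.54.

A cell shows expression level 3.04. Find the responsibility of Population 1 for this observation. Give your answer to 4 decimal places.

0.7593

By Bayes' theorem, P(k | x) = w_k f_k(x) / Σ_j w_j f_j(x).
Evaluate each component's likelihood at the observed value:
  L_1 = 0.243107
  L_2 = 0.363087
  L_3 = 0.000452006
Multiply by the mixture weights:
  w_1·L_1 = 0.38 × 0.243107 = 0.0923806
  w_2·L_2 = 0.08 × 0.363087 = 0.029047
  w_3·L_3 = 0.54 × 0.000452006 = 0.000244083
Evidence: 0.0923806 + 0.029047 + 0.000244083 = 0.121672
Responsibility of Population 1: 0.0923806 / 0.121672 ≈ 0.7593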